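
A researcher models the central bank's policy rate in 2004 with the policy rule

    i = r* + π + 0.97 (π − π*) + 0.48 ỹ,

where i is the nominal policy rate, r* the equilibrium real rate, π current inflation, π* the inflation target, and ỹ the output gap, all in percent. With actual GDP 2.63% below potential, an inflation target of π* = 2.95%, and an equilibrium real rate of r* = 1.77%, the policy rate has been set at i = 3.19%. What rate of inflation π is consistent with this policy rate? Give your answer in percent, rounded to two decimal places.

2.81%

Output 2.63% below potential → ỹ = -2.63.
Collecting π: i = r* + (1 + 0.97) π − 0.97 π* + 0.48 ỹ
1.97 π = 3.19 − 1.77 + 0.97 × 2.95 − 0.48 × (-2.63) = 5.5439
π = 5.5439 / 1.97 = 2.81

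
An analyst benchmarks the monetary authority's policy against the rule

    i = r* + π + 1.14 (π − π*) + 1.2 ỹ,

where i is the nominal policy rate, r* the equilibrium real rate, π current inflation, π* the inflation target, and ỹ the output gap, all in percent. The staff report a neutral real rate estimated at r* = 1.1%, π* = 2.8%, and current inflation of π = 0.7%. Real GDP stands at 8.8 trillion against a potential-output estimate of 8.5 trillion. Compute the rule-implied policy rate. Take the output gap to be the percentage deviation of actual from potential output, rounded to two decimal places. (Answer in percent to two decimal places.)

3.64%

Output gap = 100 × (8.8 − 8.5) / 8.5 = 3.53%.
i = 1.10 + 0.70 + 1.14 × (0.70 − 2.80) + 1.2 × 3.53
   = 1.10 + 0.7 − 2.394 + 4.236 = 3.64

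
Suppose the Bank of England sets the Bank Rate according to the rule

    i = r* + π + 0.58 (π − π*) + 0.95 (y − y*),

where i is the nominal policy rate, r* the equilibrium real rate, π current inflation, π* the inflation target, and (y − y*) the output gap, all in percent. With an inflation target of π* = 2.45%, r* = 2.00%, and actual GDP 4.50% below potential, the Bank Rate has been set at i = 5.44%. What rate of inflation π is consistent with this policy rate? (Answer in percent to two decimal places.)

5.78%

Output 4.50% below potential → (y − y*) = -4.50.
Collecting π: i = r* + (1 + 0.58) π − 0.58 π* + 0.95 (y − y*)
1.58 π = 5.44 − 2.00 + 0.58 × 2.45 − 0.95 × (-4.50) = 9.136
π = 9.136 / 1.58 = 5.78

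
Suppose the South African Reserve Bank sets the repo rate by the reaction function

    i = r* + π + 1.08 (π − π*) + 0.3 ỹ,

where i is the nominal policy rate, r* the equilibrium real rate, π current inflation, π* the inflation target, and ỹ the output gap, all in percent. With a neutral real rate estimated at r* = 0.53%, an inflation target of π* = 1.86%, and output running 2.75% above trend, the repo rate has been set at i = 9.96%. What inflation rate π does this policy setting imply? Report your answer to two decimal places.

Output 2.75% above potential → ỹ = 2.75.
Collecting π: i = r* + (1 + 1.08) π − 1.08 π* + 0.3 ỹ
2.08 π = 9.96 − 0.53 + 1.08 × 1.86 − 0.3 × 2.75 = 10.6138
π = 10.6138 / 2.08 = 5.10

5.10%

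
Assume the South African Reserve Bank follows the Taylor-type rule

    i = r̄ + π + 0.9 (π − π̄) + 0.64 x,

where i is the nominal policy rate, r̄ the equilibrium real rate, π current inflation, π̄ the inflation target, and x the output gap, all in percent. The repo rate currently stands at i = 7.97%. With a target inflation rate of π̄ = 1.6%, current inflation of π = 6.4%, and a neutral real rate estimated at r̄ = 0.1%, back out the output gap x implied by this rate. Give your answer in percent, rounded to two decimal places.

0.64 x = 7.97 − 0.1 − 6.4 − 0.9 × (6.4 − 1.6) = -2.85
x = -2.85 / 0.64 = -4.45

-4.45%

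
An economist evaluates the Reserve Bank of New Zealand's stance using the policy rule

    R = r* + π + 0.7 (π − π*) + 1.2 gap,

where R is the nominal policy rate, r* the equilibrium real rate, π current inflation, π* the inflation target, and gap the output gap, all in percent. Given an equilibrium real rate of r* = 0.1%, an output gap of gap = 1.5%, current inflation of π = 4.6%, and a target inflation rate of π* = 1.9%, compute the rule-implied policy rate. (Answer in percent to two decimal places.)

8.39%

R = 0.1 + 4.6 + 0.7 × (4.6 − 1.9) + 1.2 × 1.5
   = 0.1 + 4.6 + 1.89 + 1.8 = 8.39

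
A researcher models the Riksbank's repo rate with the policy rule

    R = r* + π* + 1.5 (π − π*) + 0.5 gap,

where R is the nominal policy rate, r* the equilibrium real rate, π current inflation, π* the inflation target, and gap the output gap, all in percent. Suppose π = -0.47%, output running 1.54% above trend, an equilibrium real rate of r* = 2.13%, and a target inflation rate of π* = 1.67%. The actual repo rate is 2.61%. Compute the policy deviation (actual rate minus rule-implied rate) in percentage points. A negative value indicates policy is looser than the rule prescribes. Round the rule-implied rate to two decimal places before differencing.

Output 1.54% above potential → gap = 1.54.
R = 2.13 + 1.67 + 1.5 × (-0.47 − 1.67) + 0.5 × 1.54
   = 2.13 + 1.67 − 3.21 + 0.77 = 1.36
Deviation = 2.61 − 1.36 = 1.25 pp.

1.25 pp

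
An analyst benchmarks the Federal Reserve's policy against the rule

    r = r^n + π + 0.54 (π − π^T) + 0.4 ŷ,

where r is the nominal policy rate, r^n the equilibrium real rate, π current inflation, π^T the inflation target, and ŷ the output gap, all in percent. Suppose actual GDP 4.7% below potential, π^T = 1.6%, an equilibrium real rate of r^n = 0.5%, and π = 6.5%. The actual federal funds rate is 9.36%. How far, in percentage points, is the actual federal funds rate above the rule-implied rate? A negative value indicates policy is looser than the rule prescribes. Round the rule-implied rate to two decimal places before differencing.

Output 4.7% below potential → ŷ = -4.7.
r = 0.5 + 6.5 + 0.54 × (6.5 − 1.6) + 0.4 × (-4.7)
   = 0.5 + 6.5 + 2.646 − 1.88 = 7.77
Deviation = 9.36 − 7.77 = 1.59 pp.

1.59 pp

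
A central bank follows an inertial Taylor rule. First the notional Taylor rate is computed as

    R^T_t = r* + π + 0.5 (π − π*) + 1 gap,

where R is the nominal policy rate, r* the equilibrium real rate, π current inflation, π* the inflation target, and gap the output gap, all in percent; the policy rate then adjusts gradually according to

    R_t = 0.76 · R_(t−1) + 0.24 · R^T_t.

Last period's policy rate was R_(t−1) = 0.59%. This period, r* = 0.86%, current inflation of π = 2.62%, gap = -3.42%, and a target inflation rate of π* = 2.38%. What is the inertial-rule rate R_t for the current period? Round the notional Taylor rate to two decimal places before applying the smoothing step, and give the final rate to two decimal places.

R^T_t = 0.86 + 2.62 + 0.5 × (2.62 − 2.38) + 1 × (-3.42)
   = 0.86 + 2.62 + 0.12 − 3.42 = 0.18
R_t = 0.76 × 0.59 + 0.24 × 0.18 = 0.4484 + 0.0432 = 0.49

0.49%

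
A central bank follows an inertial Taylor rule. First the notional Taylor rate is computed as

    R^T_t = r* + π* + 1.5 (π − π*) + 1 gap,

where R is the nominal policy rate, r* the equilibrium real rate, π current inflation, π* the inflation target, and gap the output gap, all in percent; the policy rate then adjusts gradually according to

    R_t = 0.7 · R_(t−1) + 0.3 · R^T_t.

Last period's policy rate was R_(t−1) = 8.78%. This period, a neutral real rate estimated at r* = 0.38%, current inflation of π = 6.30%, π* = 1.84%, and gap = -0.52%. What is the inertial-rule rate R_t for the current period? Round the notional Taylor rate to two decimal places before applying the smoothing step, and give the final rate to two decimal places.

R^T_t = 0.38 + 1.84 + 1.5 × (6.30 − 1.84) + 1 × (-0.52)
   = 0.38 + 1.84 + 6.69 − 0.52 = 8.39
R_t = 0.7 × 8.78 + 0.3 × 8.39 = 6.146 + 2.517 = 8.66

8.66%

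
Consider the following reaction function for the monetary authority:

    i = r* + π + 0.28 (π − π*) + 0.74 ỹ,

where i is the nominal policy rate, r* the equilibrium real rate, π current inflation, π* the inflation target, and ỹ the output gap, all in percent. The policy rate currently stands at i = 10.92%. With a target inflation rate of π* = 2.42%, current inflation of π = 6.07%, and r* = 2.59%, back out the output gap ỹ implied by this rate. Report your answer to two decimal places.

1.67%

0.74 ỹ = 10.92 − 2.59 − 6.07 − 0.28 × (6.07 − 2.42) = 1.238
ỹ = 1.238 / 0.74 = 1.67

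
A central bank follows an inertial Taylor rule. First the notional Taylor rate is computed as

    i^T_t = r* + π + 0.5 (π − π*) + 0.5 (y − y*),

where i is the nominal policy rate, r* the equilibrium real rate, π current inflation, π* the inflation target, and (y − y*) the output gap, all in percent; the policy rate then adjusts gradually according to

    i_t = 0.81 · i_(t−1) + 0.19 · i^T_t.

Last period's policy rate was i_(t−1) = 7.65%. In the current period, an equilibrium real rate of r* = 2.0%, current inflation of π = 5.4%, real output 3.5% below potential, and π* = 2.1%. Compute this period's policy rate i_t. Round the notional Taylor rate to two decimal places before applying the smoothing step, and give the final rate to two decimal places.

Output 3.5% below potential → (y − y*) = -3.5.
i^T_t = 2.0 + 5.4 + 0.5 × (5.4 − 2.1) + 0.5 × (-3.5)
   = 2.0 + 5.4 + 1.65 − 1.75 = 7.30
i_t = 0.81 × 7.65 + 0.19 × 7.30 = 6.1965 + 1.387 = 7.58

7.58%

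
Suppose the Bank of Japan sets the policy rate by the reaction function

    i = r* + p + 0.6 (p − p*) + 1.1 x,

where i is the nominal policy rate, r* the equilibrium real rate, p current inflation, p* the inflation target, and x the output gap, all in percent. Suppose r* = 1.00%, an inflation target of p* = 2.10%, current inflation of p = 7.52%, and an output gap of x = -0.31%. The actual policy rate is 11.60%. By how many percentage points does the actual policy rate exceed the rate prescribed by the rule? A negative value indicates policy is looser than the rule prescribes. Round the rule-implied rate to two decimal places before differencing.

0.17 pp

i = 1.00 + 7.52 + 0.6 × (7.52 − 2.10) + 1.1 × (-0.31)
   = 1.00 + 7.52 + 3.252 − 0.341 = 11.43
Deviation = 11.60 − 11.43 = 0.17 pp.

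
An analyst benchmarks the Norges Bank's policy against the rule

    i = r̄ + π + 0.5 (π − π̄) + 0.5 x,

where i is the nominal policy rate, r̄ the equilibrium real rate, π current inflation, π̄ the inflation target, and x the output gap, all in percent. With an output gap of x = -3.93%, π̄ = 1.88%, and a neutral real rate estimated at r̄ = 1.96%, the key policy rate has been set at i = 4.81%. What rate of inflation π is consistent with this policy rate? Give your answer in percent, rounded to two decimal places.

Collecting π: i = r̄ + (1 + 0.5) π − 0.5 π̄ + 0.5 x
1.5 π = 4.81 − 1.96 + 0.5 × 1.88 − 0.5 × (-3.93) = 5.755
π = 5.755 / 1.5 = 3.84

3.84%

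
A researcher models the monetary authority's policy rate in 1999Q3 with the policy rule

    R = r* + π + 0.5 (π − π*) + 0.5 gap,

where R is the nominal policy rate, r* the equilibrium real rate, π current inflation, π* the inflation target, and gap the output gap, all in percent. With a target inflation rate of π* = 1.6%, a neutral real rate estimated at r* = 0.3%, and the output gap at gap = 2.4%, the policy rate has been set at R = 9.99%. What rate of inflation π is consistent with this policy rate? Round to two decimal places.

Collecting π: R = r* + (1 + 0.5) π − 0.5 π* + 0.5 gap
1.5 π = 9.99 − 0.3 + 0.5 × 1.6 − 0.5 × 2.4 = 9.29
π = 9.29 / 1.5 = 6.19

6.19%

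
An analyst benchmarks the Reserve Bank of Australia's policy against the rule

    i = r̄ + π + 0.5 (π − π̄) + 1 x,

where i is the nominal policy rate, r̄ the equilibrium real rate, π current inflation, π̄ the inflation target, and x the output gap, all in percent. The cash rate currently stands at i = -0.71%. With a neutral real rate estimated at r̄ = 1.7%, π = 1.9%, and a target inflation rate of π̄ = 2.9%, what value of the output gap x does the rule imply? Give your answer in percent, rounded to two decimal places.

-3.81%

1 x = -0.71 − 1.7 − 1.9 − 0.5 × (1.9 − 2.9) = -3.81
x = -3.81 / 1 = -3.81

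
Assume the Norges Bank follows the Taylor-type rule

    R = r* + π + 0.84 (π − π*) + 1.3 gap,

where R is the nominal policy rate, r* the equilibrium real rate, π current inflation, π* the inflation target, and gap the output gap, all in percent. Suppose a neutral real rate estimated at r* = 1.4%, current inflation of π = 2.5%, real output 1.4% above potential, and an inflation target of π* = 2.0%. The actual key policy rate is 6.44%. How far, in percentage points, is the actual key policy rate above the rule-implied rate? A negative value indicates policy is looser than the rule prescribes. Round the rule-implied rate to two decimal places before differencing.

Output 1.4% above potential → gap = 1.4.
R = 1.4 + 2.5 + 0.84 × (2.5 − 2.0) + 1.3 × 1.4
   = 1.4 + 2.5 + 0.42 + 1.82 = 6.14
Deviation = 6.44 − 6.14 = 0.30 pp.

0.30 pp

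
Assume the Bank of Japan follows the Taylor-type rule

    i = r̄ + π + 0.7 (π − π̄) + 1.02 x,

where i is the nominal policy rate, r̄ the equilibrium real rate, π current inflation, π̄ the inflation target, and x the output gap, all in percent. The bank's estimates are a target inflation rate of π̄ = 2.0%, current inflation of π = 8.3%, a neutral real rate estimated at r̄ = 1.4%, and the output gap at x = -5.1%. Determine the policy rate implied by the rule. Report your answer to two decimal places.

8.91%

i = 1.4 + 8.3 + 0.7 × (8.3 − 2.0) + 1.02 × (-5.1)
   = 1.4 + 8.3 + 4.41 − 5.202 = 8.91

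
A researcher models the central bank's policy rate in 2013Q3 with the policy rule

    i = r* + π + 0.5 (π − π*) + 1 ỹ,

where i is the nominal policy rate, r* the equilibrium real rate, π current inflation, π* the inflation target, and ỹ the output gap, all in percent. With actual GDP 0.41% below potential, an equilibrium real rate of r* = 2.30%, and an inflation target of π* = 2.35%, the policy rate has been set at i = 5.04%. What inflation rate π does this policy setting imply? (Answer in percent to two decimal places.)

2.88%

Output 0.41% below potential → ỹ = -0.41.
Collecting π: i = r* + (1 + 0.5) π − 0.5 π* + 1 ỹ
1.5 π = 5.04 − 2.30 + 0.5 × 2.35 − 1 × (-0.41) = 4.325
π = 4.325 / 1.5 = 2.88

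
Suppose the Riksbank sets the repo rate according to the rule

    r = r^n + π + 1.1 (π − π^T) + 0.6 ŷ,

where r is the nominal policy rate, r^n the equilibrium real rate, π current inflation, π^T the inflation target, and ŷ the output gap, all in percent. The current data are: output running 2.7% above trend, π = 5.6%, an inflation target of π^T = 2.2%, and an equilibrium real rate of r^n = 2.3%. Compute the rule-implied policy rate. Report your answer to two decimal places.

Output 2.7% above potential → ŷ = 2.7.
r = 2.3 + 5.6 + 1.1 × (5.6 − 2.2) + 0.6 × 2.7
   = 2.3 + 5.6 + 3.74 + 1.62 = 13.26

13.26%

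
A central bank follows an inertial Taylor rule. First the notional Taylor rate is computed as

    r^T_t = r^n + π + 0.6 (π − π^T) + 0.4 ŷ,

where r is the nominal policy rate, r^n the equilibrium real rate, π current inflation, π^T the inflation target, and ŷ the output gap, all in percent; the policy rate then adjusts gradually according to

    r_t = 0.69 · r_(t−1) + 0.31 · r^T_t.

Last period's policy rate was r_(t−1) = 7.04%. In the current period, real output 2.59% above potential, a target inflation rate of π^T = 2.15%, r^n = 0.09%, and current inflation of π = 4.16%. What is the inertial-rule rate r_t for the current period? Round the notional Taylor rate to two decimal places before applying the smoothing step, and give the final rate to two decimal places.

Output 2.59% above potential → ŷ = 2.59.
r^T_t = 0.09 + 4.16 + 0.6 × (4.16 − 2.15) + 0.4 × 2.59
   = 0.09 + 4.16 + 1.206 + 1.036 = 6.49
r_t = 0.69 × 7.04 + 0.31 × 6.49 = 4.8576 + 2.0119 = 6.87

6.87%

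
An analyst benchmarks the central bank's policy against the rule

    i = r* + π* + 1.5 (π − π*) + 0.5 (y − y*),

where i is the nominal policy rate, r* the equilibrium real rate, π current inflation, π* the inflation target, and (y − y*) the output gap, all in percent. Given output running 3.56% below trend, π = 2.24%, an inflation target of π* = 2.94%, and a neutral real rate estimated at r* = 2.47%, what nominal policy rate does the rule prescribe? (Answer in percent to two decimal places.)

2.58%

Output 3.56% below potential → (y − y*) = -3.56.
i = 2.47 + 2.94 + 1.5 × (2.24 − 2.94) + 0.5 × (-3.56)
   = 2.47 + 2.94 − 1.05 − 1.78 = 2.58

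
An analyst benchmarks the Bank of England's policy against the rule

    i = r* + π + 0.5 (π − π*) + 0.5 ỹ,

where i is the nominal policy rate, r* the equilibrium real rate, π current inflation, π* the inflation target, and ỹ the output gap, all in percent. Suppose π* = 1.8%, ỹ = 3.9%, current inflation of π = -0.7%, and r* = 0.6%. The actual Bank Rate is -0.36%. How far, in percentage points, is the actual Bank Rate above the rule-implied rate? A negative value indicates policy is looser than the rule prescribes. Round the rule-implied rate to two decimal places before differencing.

-0.96 pp

i = 0.6 + (-0.7) + 0.5 × (-0.7 − 1.8) + 0.5 × 3.9
   = 0.6 − 0.7 − 1.25 + 1.95 = 0.60
Deviation = -0.36 − 0.60 = -0.96 pp.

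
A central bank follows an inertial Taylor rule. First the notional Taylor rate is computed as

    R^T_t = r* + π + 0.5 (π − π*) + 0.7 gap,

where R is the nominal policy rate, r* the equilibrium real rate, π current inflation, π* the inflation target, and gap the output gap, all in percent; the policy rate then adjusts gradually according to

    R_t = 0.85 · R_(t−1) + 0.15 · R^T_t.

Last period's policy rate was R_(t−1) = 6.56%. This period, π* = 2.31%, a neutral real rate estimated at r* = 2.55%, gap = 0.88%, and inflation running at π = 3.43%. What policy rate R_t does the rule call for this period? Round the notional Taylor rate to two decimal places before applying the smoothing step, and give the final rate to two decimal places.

6.65%

R^T_t = 2.55 + 3.43 + 0.5 × (3.43 − 2.31) + 0.7 × 0.88
   = 2.55 + 3.43 + 0.56 + 0.616 = 7.16
R_t = 0.85 × 6.56 + 0.15 × 7.16 = 5.576 + 1.074 = 6.65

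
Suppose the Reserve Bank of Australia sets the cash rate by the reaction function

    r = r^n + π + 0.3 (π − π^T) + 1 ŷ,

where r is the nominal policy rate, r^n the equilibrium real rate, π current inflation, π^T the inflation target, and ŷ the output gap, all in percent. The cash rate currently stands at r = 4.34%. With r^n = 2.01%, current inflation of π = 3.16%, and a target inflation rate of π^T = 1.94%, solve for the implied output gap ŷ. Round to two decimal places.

-1.20%

1 ŷ = 4.34 − 2.01 − 3.16 − 0.3 × (3.16 − 1.94) = -1.196
ŷ = -1.196 / 1 = -1.20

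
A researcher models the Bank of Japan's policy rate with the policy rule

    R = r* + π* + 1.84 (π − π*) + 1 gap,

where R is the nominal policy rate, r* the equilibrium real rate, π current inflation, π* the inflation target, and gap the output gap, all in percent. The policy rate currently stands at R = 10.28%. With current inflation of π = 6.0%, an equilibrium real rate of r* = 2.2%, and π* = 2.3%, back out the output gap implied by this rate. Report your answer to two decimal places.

1 gap = 10.28 − 2.2 − 2.3 − 1.84 × (6.0 − 2.3) = -1.028
gap = -1.028 / 1 = -1.03

-1.03%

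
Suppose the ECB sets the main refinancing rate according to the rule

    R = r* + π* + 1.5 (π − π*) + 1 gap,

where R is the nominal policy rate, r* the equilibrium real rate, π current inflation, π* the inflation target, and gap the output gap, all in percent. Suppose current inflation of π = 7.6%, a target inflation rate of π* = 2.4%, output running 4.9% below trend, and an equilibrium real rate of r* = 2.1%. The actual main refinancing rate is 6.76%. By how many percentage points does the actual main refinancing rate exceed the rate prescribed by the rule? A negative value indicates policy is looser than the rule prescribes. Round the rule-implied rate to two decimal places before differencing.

-0.64 pp

Output 4.9% below potential → gap = -4.9.
R = 2.1 + 2.4 + 1.5 × (7.6 − 2.4) + 1 × (-4.9)
   = 2.1 + 2.4 + 7.8 − 4.9 = 7.40
Deviation = 6.76 − 7.40 = -0.64 pp.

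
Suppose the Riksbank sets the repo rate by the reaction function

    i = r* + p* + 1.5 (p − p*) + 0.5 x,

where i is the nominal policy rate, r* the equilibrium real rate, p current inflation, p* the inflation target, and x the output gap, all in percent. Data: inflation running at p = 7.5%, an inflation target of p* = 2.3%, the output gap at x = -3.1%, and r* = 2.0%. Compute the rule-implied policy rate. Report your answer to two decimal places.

10.55%

i = 2.0 + 2.3 + 1.5 × (7.5 − 2.3) + 0.5 × (-3.1)
   = 2.0 + 2.3 + 7.8 − 1.55 = 10.55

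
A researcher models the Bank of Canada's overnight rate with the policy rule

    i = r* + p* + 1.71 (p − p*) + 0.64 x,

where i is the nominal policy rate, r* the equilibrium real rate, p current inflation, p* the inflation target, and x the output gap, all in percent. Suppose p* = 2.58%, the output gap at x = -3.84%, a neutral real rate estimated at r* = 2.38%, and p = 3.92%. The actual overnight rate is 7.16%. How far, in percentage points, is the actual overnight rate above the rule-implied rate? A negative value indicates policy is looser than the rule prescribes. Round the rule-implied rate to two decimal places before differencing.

2.37 pp

i = 2.38 + 2.58 + 1.71 × (3.92 − 2.58) + 0.64 × (-3.84)
   = 2.38 + 2.58 + 2.2914 − 2.4576 = 4.79
Deviation = 7.16 − 4.79 = 2.37 pp.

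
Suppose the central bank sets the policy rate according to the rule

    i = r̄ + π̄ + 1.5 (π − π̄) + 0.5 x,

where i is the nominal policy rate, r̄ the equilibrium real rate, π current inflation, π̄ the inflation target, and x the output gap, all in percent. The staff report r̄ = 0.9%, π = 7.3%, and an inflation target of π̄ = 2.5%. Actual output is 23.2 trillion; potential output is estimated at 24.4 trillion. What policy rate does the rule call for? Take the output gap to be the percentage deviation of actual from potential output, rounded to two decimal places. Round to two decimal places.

Output gap = 100 × (23.2 − 24.4) / 24.4 = -4.92%.
i = 0.90 + 2.50 + 1.5 × (7.30 − 2.50) + 0.5 × (-4.92)
   = 0.90 + 2.5 + 7.2 − 2.46 = 8.14

8.14%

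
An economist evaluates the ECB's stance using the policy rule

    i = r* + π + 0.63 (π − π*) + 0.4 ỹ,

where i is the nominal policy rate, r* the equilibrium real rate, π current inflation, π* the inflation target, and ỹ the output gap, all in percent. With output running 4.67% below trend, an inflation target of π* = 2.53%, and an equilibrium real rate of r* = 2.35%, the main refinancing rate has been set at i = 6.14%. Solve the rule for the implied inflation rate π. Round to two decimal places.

4.45%

Output 4.67% below potential → ỹ = -4.67.
Collecting π: i = r* + (1 + 0.63) π − 0.63 π* + 0.4 ỹ
1.63 π = 6.14 − 2.35 + 0.63 × 2.53 − 0.4 × (-4.67) = 7.2519
π = 7.2519 / 1.63 = 4.45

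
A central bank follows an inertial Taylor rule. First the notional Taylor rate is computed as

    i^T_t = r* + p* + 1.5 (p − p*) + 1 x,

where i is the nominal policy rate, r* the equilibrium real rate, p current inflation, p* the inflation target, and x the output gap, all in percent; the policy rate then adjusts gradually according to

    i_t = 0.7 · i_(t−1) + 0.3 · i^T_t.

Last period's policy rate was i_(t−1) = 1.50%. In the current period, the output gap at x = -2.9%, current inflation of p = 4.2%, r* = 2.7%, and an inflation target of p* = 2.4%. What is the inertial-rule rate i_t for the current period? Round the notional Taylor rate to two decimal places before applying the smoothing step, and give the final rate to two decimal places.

i^T_t = 2.7 + 2.4 + 1.5 × (4.2 − 2.4) + 1 × (-2.9)
   = 2.7 + 2.4 + 2.7 − 2.9 = 4.90
i_t = 0.7 × 1.50 + 0.3 × 4.90 = 1.05 + 1.47 = 2.52

2.52%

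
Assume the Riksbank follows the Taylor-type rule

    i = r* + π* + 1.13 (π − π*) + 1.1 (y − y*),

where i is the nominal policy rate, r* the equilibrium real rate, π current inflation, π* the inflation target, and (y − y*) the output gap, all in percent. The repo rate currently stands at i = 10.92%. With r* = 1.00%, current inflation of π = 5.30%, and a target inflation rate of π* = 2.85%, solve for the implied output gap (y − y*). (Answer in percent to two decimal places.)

3.91%

1.1 (y − y*) = 10.92 − 1.00 − 2.85 − 1.13 × (5.30 − 2.85) = 4.3015
(y − y*) = 4.3015 / 1.1 = 3.91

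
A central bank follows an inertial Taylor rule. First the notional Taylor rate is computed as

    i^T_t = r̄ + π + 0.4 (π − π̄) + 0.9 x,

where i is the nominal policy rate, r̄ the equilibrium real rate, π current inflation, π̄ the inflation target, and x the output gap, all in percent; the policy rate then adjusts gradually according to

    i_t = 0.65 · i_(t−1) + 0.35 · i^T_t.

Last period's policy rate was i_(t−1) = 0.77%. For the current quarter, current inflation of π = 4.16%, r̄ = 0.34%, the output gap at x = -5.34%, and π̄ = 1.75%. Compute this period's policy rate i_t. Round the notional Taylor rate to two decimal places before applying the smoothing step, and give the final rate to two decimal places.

i^T_t = 0.34 + 4.16 + 0.4 × (4.16 − 1.75) + 0.9 × (-5.34)
   = 0.34 + 4.16 + 0.964 − 4.806 = 0.66
i_t = 0.65 × 0.77 + 0.35 × 0.66 = 0.5005 + 0.231 = 0.73

0.73%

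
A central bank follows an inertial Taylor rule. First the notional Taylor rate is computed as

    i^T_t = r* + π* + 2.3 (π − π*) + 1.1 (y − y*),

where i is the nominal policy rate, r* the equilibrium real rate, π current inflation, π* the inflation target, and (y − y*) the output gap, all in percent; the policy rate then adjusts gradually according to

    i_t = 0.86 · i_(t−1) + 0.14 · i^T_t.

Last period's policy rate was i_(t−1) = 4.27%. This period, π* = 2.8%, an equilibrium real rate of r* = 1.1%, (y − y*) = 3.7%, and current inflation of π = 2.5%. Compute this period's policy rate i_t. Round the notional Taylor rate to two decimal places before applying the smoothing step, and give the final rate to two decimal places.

i^T_t = 1.1 + 2.8 + 2.3 × (2.5 − 2.8) + 1.1 × 3.7
   = 1.1 + 2.8 − 0.69 + 4.07 = 7.28
i_t = 0.86 × 4.27 + 0.14 × 7.28 = 3.6722 + 1.0192 = 4.69

4.69%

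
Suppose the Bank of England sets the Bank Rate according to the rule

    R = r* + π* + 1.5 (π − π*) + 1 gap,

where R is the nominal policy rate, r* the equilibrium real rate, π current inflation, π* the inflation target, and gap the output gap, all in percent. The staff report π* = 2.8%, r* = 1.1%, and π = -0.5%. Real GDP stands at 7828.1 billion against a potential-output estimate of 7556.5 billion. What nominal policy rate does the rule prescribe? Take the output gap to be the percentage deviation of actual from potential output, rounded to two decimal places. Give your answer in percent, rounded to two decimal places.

2.54%

Output gap = 100 × (7828.1 − 7556.5) / 7556.5 = 3.59%.
R = 1.10 + 2.80 + 1.5 × (-0.50 − 2.80) + 1 × 3.59
   = 1.10 + 2.8 − 4.95 + 3.59 = 2.54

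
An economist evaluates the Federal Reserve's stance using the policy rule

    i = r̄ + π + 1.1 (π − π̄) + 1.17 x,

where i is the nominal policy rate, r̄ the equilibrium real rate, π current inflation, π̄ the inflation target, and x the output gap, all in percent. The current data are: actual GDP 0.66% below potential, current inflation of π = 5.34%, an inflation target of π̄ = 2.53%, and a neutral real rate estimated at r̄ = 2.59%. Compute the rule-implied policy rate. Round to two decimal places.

Output 0.66% below potential → x = -0.66.
i = 2.59 + 5.34 + 1.1 × (5.34 − 2.53) + 1.17 × (-0.66)
   = 2.59 + 5.34 + 3.091 − 0.7722 = 10.25

10.25%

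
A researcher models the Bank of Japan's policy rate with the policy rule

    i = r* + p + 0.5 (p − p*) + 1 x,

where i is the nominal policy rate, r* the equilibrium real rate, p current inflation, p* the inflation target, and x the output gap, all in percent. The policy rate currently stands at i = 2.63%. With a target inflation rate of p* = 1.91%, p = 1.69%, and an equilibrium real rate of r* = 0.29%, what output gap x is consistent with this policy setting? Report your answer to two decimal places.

0.76%

1 x = 2.63 − 0.29 − 1.69 − 0.5 × (1.69 − 1.91) = 0.76
x = 0.76 / 1 = 0.76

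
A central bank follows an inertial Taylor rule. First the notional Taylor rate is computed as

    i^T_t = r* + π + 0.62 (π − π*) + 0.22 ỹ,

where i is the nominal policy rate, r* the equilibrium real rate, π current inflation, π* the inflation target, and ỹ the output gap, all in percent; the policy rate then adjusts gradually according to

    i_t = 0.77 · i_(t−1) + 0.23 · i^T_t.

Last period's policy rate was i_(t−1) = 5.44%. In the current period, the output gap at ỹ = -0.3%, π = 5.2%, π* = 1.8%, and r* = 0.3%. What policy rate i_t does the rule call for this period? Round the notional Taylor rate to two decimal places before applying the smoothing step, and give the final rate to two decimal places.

i^T_t = 0.3 + 5.2 + 0.62 × (5.2 − 1.8) + 0.22 × (-0.3)
   = 0.3 + 5.2 + 2.108 − 0.066 = 7.54
i_t = 0.77 × 5.44 + 0.23 × 7.54 = 4.1888 + 1.7342 = 5.92

5.92%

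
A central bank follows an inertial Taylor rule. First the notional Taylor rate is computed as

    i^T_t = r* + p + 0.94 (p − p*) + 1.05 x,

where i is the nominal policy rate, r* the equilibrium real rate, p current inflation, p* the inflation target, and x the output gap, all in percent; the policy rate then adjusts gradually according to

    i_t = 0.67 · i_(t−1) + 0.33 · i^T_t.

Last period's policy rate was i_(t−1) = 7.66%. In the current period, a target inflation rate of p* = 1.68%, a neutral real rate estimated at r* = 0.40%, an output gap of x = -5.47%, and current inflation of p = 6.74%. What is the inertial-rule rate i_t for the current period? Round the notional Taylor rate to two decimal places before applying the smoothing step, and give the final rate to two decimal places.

7.16%

i^T_t = 0.40 + 6.74 + 0.94 × (6.74 − 1.68) + 1.05 × (-5.47)
   = 0.40 + 6.74 + 4.7564 − 5.7435 = 6.15
i_t = 0.67 × 7.66 + 0.33 × 6.15 = 5.1322 + 2.0295 = 7.16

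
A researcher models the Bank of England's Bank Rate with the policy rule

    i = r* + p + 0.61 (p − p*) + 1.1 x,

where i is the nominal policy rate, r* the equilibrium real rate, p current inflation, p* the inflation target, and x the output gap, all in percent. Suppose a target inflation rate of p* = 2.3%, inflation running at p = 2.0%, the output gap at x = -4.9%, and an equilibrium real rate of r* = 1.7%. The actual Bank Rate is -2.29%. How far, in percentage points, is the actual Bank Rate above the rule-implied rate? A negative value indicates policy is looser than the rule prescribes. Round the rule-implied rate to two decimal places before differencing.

i = 1.7 + 2.0 + 0.61 × (2.0 − 2.3) + 1.1 × (-4.9)
   = 1.7 + 2 − 0.183 − 5.39 = -1.87
Deviation = -2.29 − (-1.87) = -0.42 pp.

-0.42 pp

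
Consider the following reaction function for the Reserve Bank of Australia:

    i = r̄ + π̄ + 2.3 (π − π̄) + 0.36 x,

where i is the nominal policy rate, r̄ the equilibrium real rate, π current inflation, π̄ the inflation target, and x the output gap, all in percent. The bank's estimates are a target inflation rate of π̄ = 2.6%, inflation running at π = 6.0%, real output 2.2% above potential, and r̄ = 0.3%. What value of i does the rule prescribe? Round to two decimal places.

Output 2.2% above potential → x = 2.2.
i = 0.3 + 2.6 + 2.3 × (6.0 − 2.6) + 0.36 × 2.2
   = 0.3 + 2.6 + 7.82 + 0.792 = 11.51

11.51%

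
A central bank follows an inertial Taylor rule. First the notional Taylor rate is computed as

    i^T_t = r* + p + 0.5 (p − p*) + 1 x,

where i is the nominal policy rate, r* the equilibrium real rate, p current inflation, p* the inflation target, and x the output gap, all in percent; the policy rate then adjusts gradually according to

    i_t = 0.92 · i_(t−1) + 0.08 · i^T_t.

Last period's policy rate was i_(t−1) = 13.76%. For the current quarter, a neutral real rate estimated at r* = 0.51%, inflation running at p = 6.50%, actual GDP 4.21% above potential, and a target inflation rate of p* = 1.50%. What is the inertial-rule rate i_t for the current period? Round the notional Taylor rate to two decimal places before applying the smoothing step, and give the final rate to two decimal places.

13.76%

Output 4.21% above potential → x = 4.21.
i^T_t = 0.51 + 6.50 + 0.5 × (6.50 − 1.50) + 1 × 4.21
   = 0.51 + 6.5 + 2.5 + 4.21 = 13.72
i_t = 0.92 × 13.76 + 0.08 × 13.72 = 12.6592 + 1.0976 = 13.76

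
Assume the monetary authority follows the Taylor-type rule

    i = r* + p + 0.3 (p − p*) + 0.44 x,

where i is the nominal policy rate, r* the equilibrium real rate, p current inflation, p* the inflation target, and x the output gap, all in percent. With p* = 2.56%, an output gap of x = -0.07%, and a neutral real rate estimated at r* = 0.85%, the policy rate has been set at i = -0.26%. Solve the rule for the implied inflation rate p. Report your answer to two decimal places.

-0.24%

Collecting p: i = r* + (1 + 0.3) p − 0.3 p* + 0.44 x
1.3 p = -0.26 − 0.85 + 0.3 × 2.56 − 0.44 × (-0.07) = -0.3112
p = -0.3112 / 1.3 = -0.24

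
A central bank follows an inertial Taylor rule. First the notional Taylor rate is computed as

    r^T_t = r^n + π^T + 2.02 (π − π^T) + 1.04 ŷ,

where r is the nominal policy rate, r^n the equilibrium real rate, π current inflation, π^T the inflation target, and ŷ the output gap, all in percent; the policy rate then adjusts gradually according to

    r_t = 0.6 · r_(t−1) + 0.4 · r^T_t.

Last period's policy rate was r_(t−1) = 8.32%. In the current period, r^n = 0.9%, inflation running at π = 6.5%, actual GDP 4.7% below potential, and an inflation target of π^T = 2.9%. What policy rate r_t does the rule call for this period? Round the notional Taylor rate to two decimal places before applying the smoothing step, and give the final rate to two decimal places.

7.46%

Output 4.7% below potential → ŷ = -4.7.
r^T_t = 0.9 + 2.9 + 2.02 × (6.5 − 2.9) + 1.04 × (-4.7)
   = 0.9 + 2.9 + 7.272 − 4.888 = 6.18
r_t = 0.6 × 8.32 + 0.4 × 6.18 = 4.992 + 2.472 = 7.46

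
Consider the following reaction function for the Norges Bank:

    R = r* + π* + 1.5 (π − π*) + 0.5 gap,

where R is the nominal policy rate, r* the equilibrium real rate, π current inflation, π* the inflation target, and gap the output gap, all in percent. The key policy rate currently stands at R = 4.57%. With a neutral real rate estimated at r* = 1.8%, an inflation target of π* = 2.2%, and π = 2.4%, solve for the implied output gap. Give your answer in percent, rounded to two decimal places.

0.54%

0.5 gap = 4.57 − 1.8 − 2.2 − 1.5 × (2.4 − 2.2) = 0.27
gap = 0.27 / 0.5 = 0.54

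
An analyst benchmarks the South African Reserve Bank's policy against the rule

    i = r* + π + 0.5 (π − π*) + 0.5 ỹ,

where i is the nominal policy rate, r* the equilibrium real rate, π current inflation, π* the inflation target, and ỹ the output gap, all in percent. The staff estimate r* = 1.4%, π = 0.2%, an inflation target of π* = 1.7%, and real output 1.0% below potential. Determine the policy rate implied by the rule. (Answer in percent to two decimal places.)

0.35%

Output 1.0% below potential → ỹ = -1.0.
i = 1.4 + 0.2 + 0.5 × (0.2 − 1.7) + 0.5 × (-1.0)
   = 1.4 + 0.2 − 0.75 − 0.5 = 0.35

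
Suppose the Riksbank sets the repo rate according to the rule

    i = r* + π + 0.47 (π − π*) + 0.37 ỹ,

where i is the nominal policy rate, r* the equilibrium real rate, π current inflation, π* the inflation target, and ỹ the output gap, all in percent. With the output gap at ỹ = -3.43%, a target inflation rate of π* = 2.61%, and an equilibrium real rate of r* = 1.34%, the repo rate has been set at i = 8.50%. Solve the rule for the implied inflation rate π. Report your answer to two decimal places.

6.57%

Collecting π: i = r* + (1 + 0.47) π − 0.47 π* + 0.37 ỹ
1.47 π = 8.50 − 1.34 + 0.47 × 2.61 − 0.37 × (-3.43) = 9.6558
π = 9.6558 / 1.47 = 6.57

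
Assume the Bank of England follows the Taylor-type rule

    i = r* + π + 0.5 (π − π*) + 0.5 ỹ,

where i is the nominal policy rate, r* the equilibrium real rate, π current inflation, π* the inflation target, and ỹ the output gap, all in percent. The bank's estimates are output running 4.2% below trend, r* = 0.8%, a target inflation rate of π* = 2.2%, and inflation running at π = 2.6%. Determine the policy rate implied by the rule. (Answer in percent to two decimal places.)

1.50%

Output 4.2% below potential → ỹ = -4.2.
i = 0.8 + 2.6 + 0.5 × (2.6 − 2.2) + 0.5 × (-4.2)
   = 0.8 + 2.6 + 0.2 − 2.1 = 1.50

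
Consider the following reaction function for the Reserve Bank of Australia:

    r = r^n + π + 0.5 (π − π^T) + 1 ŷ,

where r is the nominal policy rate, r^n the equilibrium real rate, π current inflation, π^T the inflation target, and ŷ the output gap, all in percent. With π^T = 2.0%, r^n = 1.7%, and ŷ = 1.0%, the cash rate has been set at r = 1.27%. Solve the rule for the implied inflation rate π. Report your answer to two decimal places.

Collecting π: r = r^n + (1 + 0.5) π − 0.5 π^T + 1 ŷ
1.5 π = 1.27 − 1.7 + 0.5 × 2.0 − 1 × 1.0 = -0.43
π = -0.43 / 1.5 = -0.29

-0.29%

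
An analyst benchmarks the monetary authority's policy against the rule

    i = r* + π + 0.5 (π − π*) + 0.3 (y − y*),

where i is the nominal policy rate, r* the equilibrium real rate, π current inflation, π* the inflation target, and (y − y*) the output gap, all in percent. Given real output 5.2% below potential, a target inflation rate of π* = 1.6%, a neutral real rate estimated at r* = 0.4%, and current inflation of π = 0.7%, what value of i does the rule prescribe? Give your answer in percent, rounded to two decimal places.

Output 5.2% below potential → (y − y*) = -5.2.
i = 0.4 + 0.7 + 0.5 × (0.7 − 1.6) + 0.3 × (-5.2)
   = 0.4 + 0.7 − 0.45 − 1.56 = -0.91

-0.91%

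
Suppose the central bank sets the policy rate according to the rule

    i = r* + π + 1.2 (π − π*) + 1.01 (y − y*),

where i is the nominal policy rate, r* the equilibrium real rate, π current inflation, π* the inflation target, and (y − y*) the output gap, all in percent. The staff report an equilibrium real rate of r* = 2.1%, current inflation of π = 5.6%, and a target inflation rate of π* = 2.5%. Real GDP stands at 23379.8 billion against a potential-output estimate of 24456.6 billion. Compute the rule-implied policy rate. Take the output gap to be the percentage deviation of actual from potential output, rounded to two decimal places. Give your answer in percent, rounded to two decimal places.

Output gap = 100 × (23379.8 − 24456.6) / 24456.6 = -4.40%.
i = 2.10 + 5.60 + 1.2 × (5.60 − 2.50) + 1.01 × (-4.40)
   = 2.10 + 5.6 + 3.72 − 4.444 = 6.98

6.98%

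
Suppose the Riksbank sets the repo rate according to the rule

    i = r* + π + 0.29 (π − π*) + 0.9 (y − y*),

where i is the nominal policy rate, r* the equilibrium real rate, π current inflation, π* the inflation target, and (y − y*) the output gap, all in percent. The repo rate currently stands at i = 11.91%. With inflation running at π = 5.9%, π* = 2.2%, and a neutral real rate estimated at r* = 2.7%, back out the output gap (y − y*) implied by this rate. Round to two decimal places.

2.49%

0.9 (y − y*) = 11.91 − 2.7 − 5.9 − 0.29 × (5.9 − 2.2) = 2.237
(y − y*) = 2.237 / 0.9 = 2.49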